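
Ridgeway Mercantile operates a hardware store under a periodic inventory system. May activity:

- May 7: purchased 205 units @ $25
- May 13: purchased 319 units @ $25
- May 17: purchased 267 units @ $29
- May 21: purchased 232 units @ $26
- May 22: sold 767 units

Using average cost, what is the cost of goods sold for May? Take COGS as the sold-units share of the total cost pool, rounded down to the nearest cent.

COGS = $20,149.68

May 22, sell 767: 767/1023 × $26,875.00 → $20,149.68
Ending inventory (cost pool remaining) = $6,725.32
Check: goods available $26,875.00 = COGS $20,149.68 + ending $6,725.32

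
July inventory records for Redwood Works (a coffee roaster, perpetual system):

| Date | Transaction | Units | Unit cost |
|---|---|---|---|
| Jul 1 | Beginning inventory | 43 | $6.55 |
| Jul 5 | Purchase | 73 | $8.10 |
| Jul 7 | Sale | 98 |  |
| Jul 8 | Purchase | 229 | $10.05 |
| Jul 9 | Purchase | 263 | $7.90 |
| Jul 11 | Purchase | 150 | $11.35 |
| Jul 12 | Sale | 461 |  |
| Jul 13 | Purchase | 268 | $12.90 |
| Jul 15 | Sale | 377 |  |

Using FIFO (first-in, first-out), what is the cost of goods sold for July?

COGS = $9,250.80

Jul 7, 98 sold [FIFO — oldest first]: 43 @ $6.55 + 55 @ $8.10 = $727.15
Jul 12, 461 sold [FIFO — oldest first]: 18 @ $8.10 + 229 @ $10.05 + 214 @ $7.90 = $4,137.85
Jul 15, 377 sold [FIFO — oldest first]: 49 @ $7.90 + 150 @ $11.35 + 178 @ $12.90 = $4,385.80
Total COGS = $727.15 + $4,137.85 + $4,385.80 = $9,250.80
Ending inventory: 90 @ $12.90 = $1,161.00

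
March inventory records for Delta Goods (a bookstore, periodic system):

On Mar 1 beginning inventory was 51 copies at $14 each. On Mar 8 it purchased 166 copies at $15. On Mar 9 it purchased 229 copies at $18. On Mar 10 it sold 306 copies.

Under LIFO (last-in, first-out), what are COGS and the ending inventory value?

COGS = $5,277; ending inventory = $2,049

Mar 10, 306 sold [LIFO — newest first]: 229 @ $18 + 77 @ $15 = $5,277
Ending inventory: 51 @ $14 + 89 @ $15 = $2,049
Check: goods available $7,326 = COGS $5,277 + ending $2,049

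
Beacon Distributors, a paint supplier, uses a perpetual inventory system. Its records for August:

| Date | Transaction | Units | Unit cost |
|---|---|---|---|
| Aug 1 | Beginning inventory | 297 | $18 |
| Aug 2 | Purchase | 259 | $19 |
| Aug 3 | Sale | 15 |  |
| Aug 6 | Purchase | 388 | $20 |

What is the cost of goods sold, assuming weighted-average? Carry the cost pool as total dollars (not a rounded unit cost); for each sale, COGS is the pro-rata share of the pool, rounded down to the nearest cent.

COGS = $276.98

After Aug 1: 297 on hand, pool $5,346.00 (≈ $18.0000 each)
After Aug 2: 556 on hand, pool $10,267.00 (≈ $18.4658 each)
Aug 3, sell 15: 15/556 × $10,267.00 → $276.98
After Aug 6: 929 on hand, pool $17,750.02 (≈ $19.1066 each)
Ending inventory (cost pool remaining) = $17,750.02
Check: goods available $18,027.00 = COGS $276.98 + ending $17,750.02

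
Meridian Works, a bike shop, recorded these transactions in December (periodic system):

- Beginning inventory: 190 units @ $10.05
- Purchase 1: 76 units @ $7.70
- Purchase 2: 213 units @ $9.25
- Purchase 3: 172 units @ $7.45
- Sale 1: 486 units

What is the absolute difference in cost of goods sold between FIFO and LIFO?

$429.00

FIFO COGS: 190 @ $10.05 + 76 @ $7.70 + 213 @ $9.25 + 7 @ $7.45 = $4,517.10
LIFO COGS: 172 @ $7.45 + 213 @ $9.25 + 76 @ $7.70 + 25 @ $10.05 = $4,088.10
Difference = |$4,517.10 − $4,088.10| = $429.00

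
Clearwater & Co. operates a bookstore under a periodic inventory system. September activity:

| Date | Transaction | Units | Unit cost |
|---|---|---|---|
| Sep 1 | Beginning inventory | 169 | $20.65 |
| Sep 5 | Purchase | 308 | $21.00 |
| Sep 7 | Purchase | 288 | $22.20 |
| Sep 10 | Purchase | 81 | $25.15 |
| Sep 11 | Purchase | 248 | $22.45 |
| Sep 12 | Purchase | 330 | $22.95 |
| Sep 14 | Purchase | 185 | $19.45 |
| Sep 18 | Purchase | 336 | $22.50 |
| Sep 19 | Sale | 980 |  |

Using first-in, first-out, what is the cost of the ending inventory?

Ending inventory = $21,291.05

Sep 19, 980 sold [FIFO — oldest first]: 169 @ $20.65 + 308 @ $21.00 + 288 @ $22.20 + 81 @ $25.15 + 134 @ $22.45 = $21,396.90
Ending inventory: 114 @ $22.45 + 330 @ $22.95 + 185 @ $19.45 + 336 @ $22.50 = $21,291.05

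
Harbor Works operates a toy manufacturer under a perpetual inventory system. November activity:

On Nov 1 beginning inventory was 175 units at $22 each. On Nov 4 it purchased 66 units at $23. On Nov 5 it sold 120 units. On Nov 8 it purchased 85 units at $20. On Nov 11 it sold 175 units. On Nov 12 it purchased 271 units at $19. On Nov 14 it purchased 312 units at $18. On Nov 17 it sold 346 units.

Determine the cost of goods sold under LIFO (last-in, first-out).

COGS = $12,648

Nov 5, 120 sold [LIFO — newest first]: 66 @ $23 + 54 @ $22 = $2,706
Nov 11, 175 sold [LIFO — newest first]: 85 @ $20 + 90 @ $22 = $3,680
Nov 17, 346 sold [LIFO — newest first]: 312 @ $18 + 34 @ $19 = $6,262
Total COGS = $2,706 + $3,680 + $6,262 = $12,648
Ending inventory: 31 @ $22 + 237 @ $19 = $5,185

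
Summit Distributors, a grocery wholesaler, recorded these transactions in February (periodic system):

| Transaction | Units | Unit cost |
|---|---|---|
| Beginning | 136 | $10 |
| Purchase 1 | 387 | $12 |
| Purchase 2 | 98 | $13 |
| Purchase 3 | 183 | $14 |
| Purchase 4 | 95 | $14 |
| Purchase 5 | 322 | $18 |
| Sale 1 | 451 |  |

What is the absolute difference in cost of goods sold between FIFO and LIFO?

FIFO COGS: 136 @ $10 + 315 @ $12 = $5,140
LIFO COGS: 322 @ $18 + 95 @ $14 + 34 @ $14 = $7,602
Difference = |$5,140 − $7,602| = $2,462

$2,462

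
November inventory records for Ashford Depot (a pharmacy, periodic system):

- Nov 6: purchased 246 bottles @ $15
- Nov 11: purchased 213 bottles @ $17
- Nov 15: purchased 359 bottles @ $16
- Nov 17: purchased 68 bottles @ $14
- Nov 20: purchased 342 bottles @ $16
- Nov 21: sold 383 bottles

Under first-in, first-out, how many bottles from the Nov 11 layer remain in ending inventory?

76

Nov 21, 383 sold [FIFO — oldest first]: 246 @ $15 + 137 @ $17 = $6,019
Ending inventory: 76 @ $17 + 359 @ $16 + 68 @ $14 + 342 @ $16 = $13,460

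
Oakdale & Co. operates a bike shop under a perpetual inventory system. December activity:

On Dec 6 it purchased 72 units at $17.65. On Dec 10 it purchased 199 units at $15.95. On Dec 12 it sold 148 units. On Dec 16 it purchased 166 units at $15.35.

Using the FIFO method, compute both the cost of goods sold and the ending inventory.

Dec 12, 148 sold [FIFO — oldest first]: 72 @ $17.65 + 76 @ $15.95 = $2,483.00
Ending inventory: 123 @ $15.95 + 166 @ $15.35 = $4,509.95

COGS = $2,483.00; ending inventory = $4,509.95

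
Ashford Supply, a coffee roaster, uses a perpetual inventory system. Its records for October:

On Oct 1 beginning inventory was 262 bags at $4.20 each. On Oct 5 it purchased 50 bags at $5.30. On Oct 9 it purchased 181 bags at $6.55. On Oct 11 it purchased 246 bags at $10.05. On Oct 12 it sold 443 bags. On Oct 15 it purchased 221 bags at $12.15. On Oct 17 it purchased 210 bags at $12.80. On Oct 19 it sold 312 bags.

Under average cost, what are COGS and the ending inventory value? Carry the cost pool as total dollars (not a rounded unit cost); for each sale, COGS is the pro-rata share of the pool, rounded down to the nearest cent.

After Oct 1: 262 on hand, pool $1,100.40 (≈ $4.2000 each)
After Oct 5: 312 on hand, pool $1,365.40 (≈ $4.3763 each)
After Oct 9: 493 on hand, pool $2,550.95 (≈ $5.1743 each)
After Oct 11: 739 on hand, pool $5,023.25 (≈ $6.7974 each)
Oct 12, sell 443: 443/739 × $5,023.25 → $3,011.23
After Oct 15: 517 on hand, pool $4,697.17 (≈ $9.0854 each)
After Oct 17: 727 on hand, pool $7,385.17 (≈ $10.1584 each)
Oct 19, sell 312: 312/727 × $7,385.17 → $3,169.42
Total COGS = $3,011.23 + $3,169.42 = $6,180.65
Ending inventory (cost pool remaining) = $4,215.75

COGS = $6,180.65; ending inventory = $4,215.75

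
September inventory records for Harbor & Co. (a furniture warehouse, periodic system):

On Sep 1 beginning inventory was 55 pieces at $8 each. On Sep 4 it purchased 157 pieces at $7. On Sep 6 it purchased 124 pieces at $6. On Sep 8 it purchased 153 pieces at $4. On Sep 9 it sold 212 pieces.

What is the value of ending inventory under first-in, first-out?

Sep 9, 212 sold [FIFO — oldest first]: 55 @ $8 + 157 @ $7 = $1,539
Ending inventory: 124 @ $6 + 153 @ $4 = $1,356

Ending inventory = $1,356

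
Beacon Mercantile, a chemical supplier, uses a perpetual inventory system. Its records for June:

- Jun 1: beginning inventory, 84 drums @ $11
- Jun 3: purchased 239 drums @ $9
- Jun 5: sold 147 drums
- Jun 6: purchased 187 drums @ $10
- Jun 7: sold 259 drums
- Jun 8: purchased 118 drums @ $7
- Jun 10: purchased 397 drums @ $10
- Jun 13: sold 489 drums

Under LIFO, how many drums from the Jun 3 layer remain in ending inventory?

Jun 5, 147 sold [LIFO — newest first]: 147 @ $9 = $1,323
Jun 7, 259 sold [LIFO — newest first]: 187 @ $10 + 72 @ $9 = $2,518
Jun 13, 489 sold [LIFO — newest first]: 397 @ $10 + 92 @ $7 = $4,614
Total COGS = $1,323 + $2,518 + $4,614 = $8,455
Ending inventory: 84 @ $11 + 20 @ $9 + 26 @ $7 = $1,286
Check: goods available $9,741 = COGS $8,455 + ending $1,286

20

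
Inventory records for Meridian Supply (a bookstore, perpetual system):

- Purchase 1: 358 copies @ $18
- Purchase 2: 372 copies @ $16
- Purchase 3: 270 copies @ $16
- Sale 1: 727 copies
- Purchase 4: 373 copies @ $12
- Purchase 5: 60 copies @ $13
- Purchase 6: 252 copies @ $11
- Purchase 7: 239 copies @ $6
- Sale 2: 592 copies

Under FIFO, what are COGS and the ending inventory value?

COGS = $20,544; ending inventory = $5,634

Sale 1 (727) [FIFO — oldest first]: 358 @ $18 + 369 @ $16 = $12,348
Sale 2 (592) [FIFO — oldest first]: 3 @ $16 + 270 @ $16 + 319 @ $12 = $8,196
Total COGS = $12,348 + $8,196 = $20,544
Ending inventory: 54 @ $12 + 60 @ $13 + 252 @ $11 + 239 @ $6 = $5,634
Check: goods available $26,178 = COGS $20,544 + ending $5,634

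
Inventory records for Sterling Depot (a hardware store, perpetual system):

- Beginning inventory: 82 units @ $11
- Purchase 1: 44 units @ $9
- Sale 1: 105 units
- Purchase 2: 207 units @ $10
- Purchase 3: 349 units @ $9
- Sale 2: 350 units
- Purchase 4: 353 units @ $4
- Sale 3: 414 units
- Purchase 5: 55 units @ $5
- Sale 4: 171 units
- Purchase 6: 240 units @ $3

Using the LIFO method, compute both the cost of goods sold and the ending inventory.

COGS = $7,675; ending inventory = $1,241

Sale 1 (105) [LIFO — newest first]: 44 @ $9 + 61 @ $11 = $1,067
Sale 2 (350) [LIFO — newest first]: 349 @ $9 + 1 @ $10 = $3,151
Sale 3 (414) [LIFO — newest first]: 353 @ $4 + 61 @ $10 = $2,022
Sale 4 (171) [LIFO — newest first]: 55 @ $5 + 116 @ $10 = $1,435
Total COGS = $1,067 + $3,151 + $2,022 + $1,435 = $7,675
Ending inventory: 21 @ $11 + 29 @ $10 + 240 @ $3 = $1,241
Check: goods available $8,916 = COGS $7,675 + ending $1,241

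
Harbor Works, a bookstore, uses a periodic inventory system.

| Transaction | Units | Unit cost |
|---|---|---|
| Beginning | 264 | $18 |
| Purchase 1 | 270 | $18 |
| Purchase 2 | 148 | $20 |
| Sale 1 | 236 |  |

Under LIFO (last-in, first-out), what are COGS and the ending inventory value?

COGS = $4,544; ending inventory = $8,028

Sale 1 (236) [LIFO — newest first]: 148 @ $20 + 88 @ $18 = $4,544
Ending inventory: 264 @ $18 + 182 @ $18 = $8,028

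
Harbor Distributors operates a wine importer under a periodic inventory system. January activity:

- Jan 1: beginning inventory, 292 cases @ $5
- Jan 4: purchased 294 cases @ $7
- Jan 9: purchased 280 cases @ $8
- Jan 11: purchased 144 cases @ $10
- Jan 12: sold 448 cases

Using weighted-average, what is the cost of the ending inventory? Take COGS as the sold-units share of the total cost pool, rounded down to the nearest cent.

Ending inventory = $4,005.23

Jan 12, sell 448: 448/1010 × $7,198.00 → $3,192.77
Ending inventory (cost pool remaining) = $4,005.23
Check: goods available $7,198.00 = COGS $3,192.77 + ending $4,005.23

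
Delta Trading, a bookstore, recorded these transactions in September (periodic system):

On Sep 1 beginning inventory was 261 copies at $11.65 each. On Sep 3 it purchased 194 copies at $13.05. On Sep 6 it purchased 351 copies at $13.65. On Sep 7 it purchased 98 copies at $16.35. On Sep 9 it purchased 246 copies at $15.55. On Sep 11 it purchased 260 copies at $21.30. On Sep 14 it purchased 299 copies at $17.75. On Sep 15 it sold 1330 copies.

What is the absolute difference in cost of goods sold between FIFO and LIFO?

$2,430.70

FIFO COGS: 261 @ $11.65 + 194 @ $13.05 + 351 @ $13.65 + 98 @ $16.35 + 246 @ $15.55 + 180 @ $21.30 = $19,625.10
LIFO COGS: 299 @ $17.75 + 260 @ $21.30 + 246 @ $15.55 + 98 @ $16.35 + 351 @ $13.65 + 76 @ $13.05 = $22,055.80
Difference = |$19,625.10 − $22,055.80| = $2,430.70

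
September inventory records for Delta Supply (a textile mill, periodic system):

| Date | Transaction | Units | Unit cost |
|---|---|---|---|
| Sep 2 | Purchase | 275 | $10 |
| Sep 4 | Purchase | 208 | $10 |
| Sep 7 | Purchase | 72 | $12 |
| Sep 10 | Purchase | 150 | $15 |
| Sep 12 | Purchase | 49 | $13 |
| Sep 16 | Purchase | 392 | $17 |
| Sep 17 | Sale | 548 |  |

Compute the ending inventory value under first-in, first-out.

Sep 17, 548 sold [FIFO — oldest first]: 275 @ $10 + 208 @ $10 + 65 @ $12 = $5,610
Ending inventory: 7 @ $12 + 150 @ $15 + 49 @ $13 + 392 @ $17 = $9,635

Ending inventory = $9,635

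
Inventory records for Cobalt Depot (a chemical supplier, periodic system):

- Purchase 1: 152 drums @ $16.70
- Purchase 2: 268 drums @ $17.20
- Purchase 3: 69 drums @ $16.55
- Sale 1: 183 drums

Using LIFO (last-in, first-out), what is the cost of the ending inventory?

Ending inventory = $5,187.20

Sale 1 (183) [LIFO — newest first]: 69 @ $16.55 + 114 @ $17.20 = $3,102.75
Ending inventory: 152 @ $16.70 + 154 @ $17.20 = $5,187.20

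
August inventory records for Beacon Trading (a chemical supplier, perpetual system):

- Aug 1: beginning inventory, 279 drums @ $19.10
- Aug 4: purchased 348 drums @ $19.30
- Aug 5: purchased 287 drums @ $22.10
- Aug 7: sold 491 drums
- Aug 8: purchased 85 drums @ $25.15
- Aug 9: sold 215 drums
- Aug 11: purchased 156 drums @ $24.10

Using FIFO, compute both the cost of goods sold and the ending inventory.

COGS = $13,791.20; ending inventory = $10,494.15

Aug 7, 491 sold [FIFO — oldest first]: 279 @ $19.10 + 212 @ $19.30 = $9,420.50
Aug 9, 215 sold [FIFO — oldest first]: 136 @ $19.30 + 79 @ $22.10 = $4,370.70
Total COGS = $9,420.50 + $4,370.70 = $13,791.20
Ending inventory: 208 @ $22.10 + 85 @ $25.15 + 156 @ $24.10 = $10,494.15
Check: goods available $24,285.35 = COGS $13,791.20 + ending $10,494.15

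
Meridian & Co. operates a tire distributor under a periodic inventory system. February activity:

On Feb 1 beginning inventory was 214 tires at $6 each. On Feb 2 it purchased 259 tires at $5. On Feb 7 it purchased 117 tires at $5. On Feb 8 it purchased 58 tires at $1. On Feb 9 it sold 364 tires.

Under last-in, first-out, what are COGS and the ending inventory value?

Feb 9, 364 sold [LIFO — newest first]: 58 @ $1 + 117 @ $5 + 189 @ $5 = $1,588
Ending inventory: 214 @ $6 + 70 @ $5 = $1,634
Check: goods available $3,222 = COGS $1,588 + ending $1,634

COGS = $1,588; ending inventory = $1,634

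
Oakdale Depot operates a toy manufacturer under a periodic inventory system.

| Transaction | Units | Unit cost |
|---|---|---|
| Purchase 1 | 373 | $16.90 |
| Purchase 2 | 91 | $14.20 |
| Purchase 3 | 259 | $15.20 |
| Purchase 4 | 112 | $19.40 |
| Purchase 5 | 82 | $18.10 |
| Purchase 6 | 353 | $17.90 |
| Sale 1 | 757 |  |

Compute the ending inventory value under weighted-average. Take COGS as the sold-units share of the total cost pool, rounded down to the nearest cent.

Sale 1, sell 757: 757/1270 × $21,508.40 → $12,820.36
Ending inventory (cost pool remaining) = $8,688.04

Ending inventory = $8,688.04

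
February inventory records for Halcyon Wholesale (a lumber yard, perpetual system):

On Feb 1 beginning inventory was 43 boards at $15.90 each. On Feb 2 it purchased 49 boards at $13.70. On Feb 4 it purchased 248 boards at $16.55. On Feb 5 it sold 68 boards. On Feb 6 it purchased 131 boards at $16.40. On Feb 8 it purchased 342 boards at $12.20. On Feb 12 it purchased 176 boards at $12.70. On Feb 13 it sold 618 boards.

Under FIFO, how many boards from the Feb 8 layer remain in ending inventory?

127

Feb 5, 68 sold [FIFO — oldest first]: 43 @ $15.90 + 25 @ $13.70 = $1,026.20
Feb 13, 618 sold [FIFO — oldest first]: 24 @ $13.70 + 248 @ $16.55 + 131 @ $16.40 + 215 @ $12.20 = $9,204.60
Total COGS = $1,026.20 + $9,204.60 = $10,230.80
Ending inventory: 127 @ $12.20 + 176 @ $12.70 = $3,784.60
Check: goods available $14,015.40 = COGS $10,230.80 + ending $3,784.60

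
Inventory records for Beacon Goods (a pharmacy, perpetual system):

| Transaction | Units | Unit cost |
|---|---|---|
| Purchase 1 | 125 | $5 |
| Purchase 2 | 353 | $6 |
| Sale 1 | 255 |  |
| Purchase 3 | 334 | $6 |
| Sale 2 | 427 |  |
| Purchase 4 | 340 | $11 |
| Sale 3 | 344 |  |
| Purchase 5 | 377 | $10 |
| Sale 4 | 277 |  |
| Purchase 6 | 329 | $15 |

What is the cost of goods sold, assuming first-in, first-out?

COGS = $9,997

Sale 1 (255) [FIFO — oldest first]: 125 @ $5 + 130 @ $6 = $1,405
Sale 2 (427) [FIFO — oldest first]: 223 @ $6 + 204 @ $6 = $2,562
Sale 3 (344) [FIFO — oldest first]: 130 @ $6 + 214 @ $11 = $3,134
Sale 4 (277) [FIFO — oldest first]: 126 @ $11 + 151 @ $10 = $2,896
Total COGS = $1,405 + $2,562 + $3,134 + $2,896 = $9,997
Ending inventory: 226 @ $10 + 329 @ $15 = $7,195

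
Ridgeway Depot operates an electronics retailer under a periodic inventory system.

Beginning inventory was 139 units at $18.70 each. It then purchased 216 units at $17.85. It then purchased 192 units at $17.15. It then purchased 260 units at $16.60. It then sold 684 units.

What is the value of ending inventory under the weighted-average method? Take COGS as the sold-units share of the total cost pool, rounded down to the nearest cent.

Ending inventory = $2,143.54

Sale 1, sell 684: 684/807 × $14,063.70 → $11,920.16
Ending inventory (cost pool remaining) = $2,143.54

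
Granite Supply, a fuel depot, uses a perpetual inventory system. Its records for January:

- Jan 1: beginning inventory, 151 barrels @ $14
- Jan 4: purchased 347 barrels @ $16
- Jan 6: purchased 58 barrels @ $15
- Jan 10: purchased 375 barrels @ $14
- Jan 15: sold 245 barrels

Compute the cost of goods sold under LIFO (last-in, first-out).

COGS = $3,430

Jan 15, 245 sold [LIFO — newest first]: 245 @ $14 = $3,430
Ending inventory: 151 @ $14 + 347 @ $16 + 58 @ $15 + 130 @ $14 = $10,356
Check: goods available $13,786 = COGS $3,430 + ending $10,356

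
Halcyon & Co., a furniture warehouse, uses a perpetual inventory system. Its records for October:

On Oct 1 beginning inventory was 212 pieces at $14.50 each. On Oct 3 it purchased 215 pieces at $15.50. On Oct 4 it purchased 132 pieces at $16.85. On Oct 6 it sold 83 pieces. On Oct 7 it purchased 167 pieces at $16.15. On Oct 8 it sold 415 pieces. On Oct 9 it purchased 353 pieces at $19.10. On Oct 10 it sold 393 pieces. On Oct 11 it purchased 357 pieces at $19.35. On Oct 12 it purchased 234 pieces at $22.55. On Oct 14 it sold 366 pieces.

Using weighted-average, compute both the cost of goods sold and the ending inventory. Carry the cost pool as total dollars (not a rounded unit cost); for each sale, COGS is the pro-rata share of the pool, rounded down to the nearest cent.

After Oct 1: 212 on hand, pool $3,074.00 (≈ $14.5000 each)
After Oct 3: 427 on hand, pool $6,406.50 (≈ $15.0035 each)
After Oct 4: 559 on hand, pool $8,630.70 (≈ $15.4395 each)
Oct 6, sell 83: 83/559 × $8,630.70 → $1,281.48
After Oct 7: 643 on hand, pool $10,046.27 (≈ $15.6241 each)
Oct 8, sell 415: 415/643 × $10,046.27 → $6,483.98
After Oct 9: 581 on hand, pool $10,304.59 (≈ $17.7360 each)
Oct 10, sell 393: 393/581 × $10,304.59 → $6,970.23
After Oct 11: 545 on hand, pool $10,242.31 (≈ $18.7932 each)
After Oct 12: 779 on hand, pool $15,519.01 (≈ $19.9217 each)
Oct 14, sell 366: 366/779 × $15,519.01 → $7,291.34
Total COGS = $1,281.48 + $6,483.98 + $6,970.23 + $7,291.34 = $22,027.03
Ending inventory (cost pool remaining) = $8,227.67

COGS = $22,027.03; ending inventory = $8,227.67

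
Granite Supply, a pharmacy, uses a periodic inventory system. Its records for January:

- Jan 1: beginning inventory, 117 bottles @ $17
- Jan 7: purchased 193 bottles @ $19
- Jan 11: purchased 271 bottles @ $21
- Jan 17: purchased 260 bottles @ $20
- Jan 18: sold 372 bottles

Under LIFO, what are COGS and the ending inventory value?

COGS = $7,552; ending inventory = $8,995

Jan 18, 372 sold [LIFO — newest first]: 260 @ $20 + 112 @ $21 = $7,552
Ending inventory: 117 @ $17 + 193 @ $19 + 159 @ $21 = $8,995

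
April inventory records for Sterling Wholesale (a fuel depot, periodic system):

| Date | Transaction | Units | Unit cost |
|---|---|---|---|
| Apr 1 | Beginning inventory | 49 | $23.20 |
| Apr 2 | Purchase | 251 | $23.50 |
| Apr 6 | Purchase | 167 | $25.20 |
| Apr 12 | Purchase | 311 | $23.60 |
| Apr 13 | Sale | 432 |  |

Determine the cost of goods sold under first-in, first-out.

Apr 13, 432 sold [FIFO — oldest first]: 49 @ $23.20 + 251 @ $23.50 + 132 @ $25.20 = $10,361.70
Ending inventory: 35 @ $25.20 + 311 @ $23.60 = $8,221.60
Check: goods available $18,583.30 = COGS $10,361.70 + ending $8,221.60

COGS = $10,361.70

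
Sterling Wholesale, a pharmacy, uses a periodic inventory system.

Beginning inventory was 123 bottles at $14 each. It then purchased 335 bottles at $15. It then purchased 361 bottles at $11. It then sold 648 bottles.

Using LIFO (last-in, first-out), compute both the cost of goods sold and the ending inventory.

COGS = $8,276; ending inventory = $2,442

Sale 1 (648) [LIFO — newest first]: 361 @ $11 + 287 @ $15 = $8,276
Ending inventory: 123 @ $14 + 48 @ $15 = $2,442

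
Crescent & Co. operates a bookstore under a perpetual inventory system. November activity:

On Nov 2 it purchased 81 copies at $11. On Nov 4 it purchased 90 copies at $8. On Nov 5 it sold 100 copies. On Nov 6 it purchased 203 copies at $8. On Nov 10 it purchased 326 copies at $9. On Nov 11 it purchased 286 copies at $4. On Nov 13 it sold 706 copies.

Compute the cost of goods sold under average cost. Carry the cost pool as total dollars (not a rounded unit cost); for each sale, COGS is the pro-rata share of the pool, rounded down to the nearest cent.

COGS = $6,018.68

After Nov 2: 81 on hand, pool $891.00 (≈ $11.0000 each)
After Nov 4: 171 on hand, pool $1,611.00 (≈ $9.4211 each)
Nov 5, sell 100: 100/171 × $1,611.00 → $942.10
After Nov 6: 274 on hand, pool $2,292.90 (≈ $8.3682 each)
After Nov 10: 600 on hand, pool $5,226.90 (≈ $8.7115 each)
After Nov 11: 886 on hand, pool $6,370.90 (≈ $7.1906 each)
Nov 13, sell 706: 706/886 × $6,370.90 → $5,076.58
Total COGS = $942.10 + $5,076.58 = $6,018.68
Ending inventory (cost pool remaining) = $1,294.32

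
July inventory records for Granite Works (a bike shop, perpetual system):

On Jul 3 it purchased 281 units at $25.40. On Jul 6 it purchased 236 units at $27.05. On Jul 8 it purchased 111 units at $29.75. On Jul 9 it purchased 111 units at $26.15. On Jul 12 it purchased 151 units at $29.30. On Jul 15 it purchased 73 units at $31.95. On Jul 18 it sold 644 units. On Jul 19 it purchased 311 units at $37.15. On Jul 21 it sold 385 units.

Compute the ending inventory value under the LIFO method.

Ending inventory = $6,223.00

Jul 18, 644 sold [LIFO — newest first]: 73 @ $31.95 + 151 @ $29.30 + 111 @ $26.15 + 111 @ $29.75 + 198 @ $27.05 = $18,317.45
Jul 21, 385 sold [LIFO — newest first]: 311 @ $37.15 + 38 @ $27.05 + 36 @ $25.40 = $13,495.95
Total COGS = $18,317.45 + $13,495.95 = $31,813.40
Ending inventory: 245 @ $25.40 = $6,223.00
Check: goods available $38,036.40 = COGS $31,813.40 + ending $6,223.00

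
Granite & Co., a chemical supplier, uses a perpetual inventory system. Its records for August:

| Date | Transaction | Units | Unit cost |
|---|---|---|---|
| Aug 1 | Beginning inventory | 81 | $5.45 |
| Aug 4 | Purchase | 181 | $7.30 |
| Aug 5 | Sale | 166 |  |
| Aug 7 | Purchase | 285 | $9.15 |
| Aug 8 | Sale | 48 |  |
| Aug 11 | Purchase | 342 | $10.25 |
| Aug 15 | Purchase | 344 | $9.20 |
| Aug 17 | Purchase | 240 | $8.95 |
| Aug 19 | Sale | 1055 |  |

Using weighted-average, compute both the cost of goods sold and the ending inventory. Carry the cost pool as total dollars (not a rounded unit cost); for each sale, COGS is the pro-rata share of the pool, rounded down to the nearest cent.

After Aug 1: 81 on hand, pool $441.45 (≈ $5.4500 each)
After Aug 4: 262 on hand, pool $1,762.75 (≈ $6.7281 each)
Aug 5, sell 166: 166/262 × $1,762.75 → $1,116.85
After Aug 7: 381 on hand, pool $3,253.65 (≈ $8.5398 each)
Aug 8, sell 48: 48/381 × $3,253.65 → $409.90
After Aug 11: 675 on hand, pool $6,349.25 (≈ $9.4063 each)
After Aug 15: 1019 on hand, pool $9,514.05 (≈ $9.3367 each)
After Aug 17: 1259 on hand, pool $11,662.05 (≈ $9.2629 each)
Aug 19, sell 1055: 1055/1259 × $11,662.05 → $9,772.40
Total COGS = $1,116.85 + $409.90 + $9,772.40 = $11,299.15
Ending inventory (cost pool remaining) = $1,889.65
Check: goods available $13,188.80 = COGS $11,299.15 + ending $1,889.65

COGS = $11,299.15; ending inventory = $1,889.65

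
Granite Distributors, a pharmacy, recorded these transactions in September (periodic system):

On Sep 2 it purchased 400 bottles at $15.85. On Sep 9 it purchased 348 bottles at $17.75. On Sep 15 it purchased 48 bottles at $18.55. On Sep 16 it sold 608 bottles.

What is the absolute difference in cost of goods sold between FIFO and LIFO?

FIFO COGS: 400 @ $15.85 + 208 @ $17.75 = $10,032.00
LIFO COGS: 48 @ $18.55 + 348 @ $17.75 + 212 @ $15.85 = $10,427.60
Difference = |$10,032.00 − $10,427.60| = $395.60

$395.60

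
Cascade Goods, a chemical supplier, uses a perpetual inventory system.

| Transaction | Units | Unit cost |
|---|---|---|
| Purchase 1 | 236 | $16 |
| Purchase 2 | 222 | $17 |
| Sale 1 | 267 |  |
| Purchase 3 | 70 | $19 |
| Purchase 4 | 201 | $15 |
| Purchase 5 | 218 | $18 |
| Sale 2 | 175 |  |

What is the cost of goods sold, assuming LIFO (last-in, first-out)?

Sale 1 (267) [LIFO — newest first]: 222 @ $17 + 45 @ $16 = $4,494
Sale 2 (175) [LIFO — newest first]: 175 @ $18 = $3,150
Total COGS = $4,494 + $3,150 = $7,644
Ending inventory: 191 @ $16 + 70 @ $19 + 201 @ $15 + 43 @ $18 = $8,175

COGS = $7,644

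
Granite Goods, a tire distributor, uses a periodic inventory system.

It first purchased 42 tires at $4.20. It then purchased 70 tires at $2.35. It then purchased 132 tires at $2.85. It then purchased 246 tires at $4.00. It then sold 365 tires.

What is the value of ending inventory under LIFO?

Sale 1 (365) [LIFO — newest first]: 246 @ $4.00 + 119 @ $2.85 = $1,323.15
Ending inventory: 42 @ $4.20 + 70 @ $2.35 + 13 @ $2.85 = $377.95
Check: goods available $1,701.10 = COGS $1,323.15 + ending $377.95

Ending inventory = $377.95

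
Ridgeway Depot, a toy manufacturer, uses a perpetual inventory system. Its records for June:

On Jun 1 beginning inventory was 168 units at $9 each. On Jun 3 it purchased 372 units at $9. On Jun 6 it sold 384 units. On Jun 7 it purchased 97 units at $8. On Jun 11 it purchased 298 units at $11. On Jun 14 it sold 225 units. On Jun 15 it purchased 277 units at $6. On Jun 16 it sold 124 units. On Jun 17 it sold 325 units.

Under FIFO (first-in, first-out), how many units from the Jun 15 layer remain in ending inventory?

154

Jun 6, 384 sold [FIFO — oldest first]: 168 @ $9 + 216 @ $9 = $3,456
Jun 14, 225 sold [FIFO — oldest first]: 156 @ $9 + 69 @ $8 = $1,956
Jun 16, 124 sold [FIFO — oldest first]: 28 @ $8 + 96 @ $11 = $1,280
Jun 17, 325 sold [FIFO — oldest first]: 202 @ $11 + 123 @ $6 = $2,960
Total COGS = $3,456 + $1,956 + $1,280 + $2,960 = $9,652
Ending inventory: 154 @ $6 = $924
Check: goods available $10,576 = COGS $9,652 + ending $924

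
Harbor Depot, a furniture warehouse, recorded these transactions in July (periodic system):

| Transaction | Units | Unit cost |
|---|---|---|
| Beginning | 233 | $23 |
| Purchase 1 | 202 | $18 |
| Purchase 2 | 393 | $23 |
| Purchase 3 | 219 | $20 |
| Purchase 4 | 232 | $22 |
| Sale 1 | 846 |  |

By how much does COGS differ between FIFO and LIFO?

FIFO COGS: 233 @ $23 + 202 @ $18 + 393 @ $23 + 18 @ $20 = $18,394
LIFO COGS: 232 @ $22 + 219 @ $20 + 393 @ $23 + 2 @ $18 = $18,559
Difference = |$18,394 − $18,559| = $165

$165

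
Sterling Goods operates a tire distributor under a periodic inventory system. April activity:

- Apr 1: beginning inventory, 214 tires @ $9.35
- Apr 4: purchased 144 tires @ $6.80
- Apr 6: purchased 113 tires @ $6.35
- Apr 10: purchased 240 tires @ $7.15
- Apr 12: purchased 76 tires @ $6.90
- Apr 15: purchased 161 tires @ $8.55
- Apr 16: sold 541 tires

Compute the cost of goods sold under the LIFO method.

Apr 16, 541 sold [LIFO — newest first]: 161 @ $8.55 + 76 @ $6.90 + 240 @ $7.15 + 64 @ $6.35 = $4,023.35
Ending inventory: 214 @ $9.35 + 144 @ $6.80 + 49 @ $6.35 = $3,291.25
Check: goods available $7,314.60 = COGS $4,023.35 + ending $3,291.25

COGS = $4,023.35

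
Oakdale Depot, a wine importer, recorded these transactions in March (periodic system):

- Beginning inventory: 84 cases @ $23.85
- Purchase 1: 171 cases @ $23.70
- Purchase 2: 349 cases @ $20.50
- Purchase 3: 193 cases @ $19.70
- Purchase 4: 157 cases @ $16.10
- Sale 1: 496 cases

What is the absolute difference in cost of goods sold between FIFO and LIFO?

$1,673.80

FIFO COGS: 84 @ $23.85 + 171 @ $23.70 + 241 @ $20.50 = $10,996.60
LIFO COGS: 157 @ $16.10 + 193 @ $19.70 + 146 @ $20.50 = $9,322.80
Difference = |$10,996.60 − $9,322.80| = $1,673.80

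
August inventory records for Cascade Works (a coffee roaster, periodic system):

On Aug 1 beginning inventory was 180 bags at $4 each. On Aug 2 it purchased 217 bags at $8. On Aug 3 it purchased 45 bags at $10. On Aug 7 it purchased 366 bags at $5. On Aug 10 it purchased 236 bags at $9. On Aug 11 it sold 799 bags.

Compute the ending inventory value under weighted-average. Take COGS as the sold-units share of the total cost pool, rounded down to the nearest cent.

Ending inventory = $1,609.87

Aug 11, sell 799: 799/1044 × $6,860.00 → $5,250.13
Ending inventory (cost pool remaining) = $1,609.87
Check: goods available $6,860.00 = COGS $5,250.13 + ending $1,609.87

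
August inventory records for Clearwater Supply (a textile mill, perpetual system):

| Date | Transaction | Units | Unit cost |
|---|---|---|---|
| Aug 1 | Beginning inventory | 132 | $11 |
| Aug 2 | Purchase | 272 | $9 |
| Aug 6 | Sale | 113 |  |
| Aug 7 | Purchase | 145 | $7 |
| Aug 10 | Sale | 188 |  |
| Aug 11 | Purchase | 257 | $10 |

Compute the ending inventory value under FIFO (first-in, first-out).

Ending inventory = $4,512

Aug 6, 113 sold [FIFO — oldest first]: 113 @ $11 = $1,243
Aug 10, 188 sold [FIFO — oldest first]: 19 @ $11 + 169 @ $9 = $1,730
Total COGS = $1,243 + $1,730 = $2,973
Ending inventory: 103 @ $9 + 145 @ $7 + 257 @ $10 = $4,512
Check: goods available $7,485 = COGS $2,973 + ending $4,512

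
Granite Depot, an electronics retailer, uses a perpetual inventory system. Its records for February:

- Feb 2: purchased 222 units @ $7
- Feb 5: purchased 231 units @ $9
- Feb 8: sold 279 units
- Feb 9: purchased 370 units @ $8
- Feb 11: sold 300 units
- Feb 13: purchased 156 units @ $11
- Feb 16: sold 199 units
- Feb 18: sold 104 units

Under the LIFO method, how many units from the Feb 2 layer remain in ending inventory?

97

Feb 8, 279 sold [LIFO — newest first]: 231 @ $9 + 48 @ $7 = $2,415
Feb 11, 300 sold [LIFO — newest first]: 300 @ $8 = $2,400
Feb 16, 199 sold [LIFO — newest first]: 156 @ $11 + 43 @ $8 = $2,060
Feb 18, 104 sold [LIFO — newest first]: 27 @ $8 + 77 @ $7 = $755
Total COGS = $2,415 + $2,400 + $2,060 + $755 = $7,630
Ending inventory: 97 @ $7 = $679
Check: goods available $8,309 = COGS $7,630 + ending $679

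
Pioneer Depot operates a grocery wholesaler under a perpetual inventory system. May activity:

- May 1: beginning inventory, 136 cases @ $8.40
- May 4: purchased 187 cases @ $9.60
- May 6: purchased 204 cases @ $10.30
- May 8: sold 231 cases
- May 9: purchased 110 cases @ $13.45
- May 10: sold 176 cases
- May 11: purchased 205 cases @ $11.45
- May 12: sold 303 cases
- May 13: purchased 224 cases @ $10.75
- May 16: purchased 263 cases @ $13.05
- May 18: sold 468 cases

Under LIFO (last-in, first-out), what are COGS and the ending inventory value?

May 8, 231 sold [LIFO — newest first]: 204 @ $10.30 + 27 @ $9.60 = $2,360.40
May 10, 176 sold [LIFO — newest first]: 110 @ $13.45 + 66 @ $9.60 = $2,113.10
May 12, 303 sold [LIFO — newest first]: 205 @ $11.45 + 94 @ $9.60 + 4 @ $8.40 = $3,283.25
May 18, 468 sold [LIFO — newest first]: 263 @ $13.05 + 205 @ $10.75 = $5,635.90
Total COGS = $2,360.40 + $2,113.10 + $3,283.25 + $5,635.90 = $13,392.65
Ending inventory: 132 @ $8.40 + 19 @ $10.75 = $1,313.05

COGS = $13,392.65; ending inventory = $1,313.05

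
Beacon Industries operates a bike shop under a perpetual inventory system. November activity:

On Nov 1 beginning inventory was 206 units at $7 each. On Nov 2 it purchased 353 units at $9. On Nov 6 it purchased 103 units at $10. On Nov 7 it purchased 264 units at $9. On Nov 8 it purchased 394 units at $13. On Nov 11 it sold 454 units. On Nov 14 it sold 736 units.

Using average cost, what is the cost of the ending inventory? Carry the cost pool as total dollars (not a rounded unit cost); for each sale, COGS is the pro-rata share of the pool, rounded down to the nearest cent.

After Nov 1: 206 on hand, pool $1,442.00 (≈ $7.0000 each)
After Nov 2: 559 on hand, pool $4,619.00 (≈ $8.2630 each)
After Nov 6: 662 on hand, pool $5,649.00 (≈ $8.5332 each)
After Nov 7: 926 on hand, pool $8,025.00 (≈ $8.6663 each)
After Nov 8: 1320 on hand, pool $13,147.00 (≈ $9.9598 each)
Nov 11, sell 454: 454/1320 × $13,147.00 → $4,521.77
Nov 14, sell 736: 736/866 × $8,625.23 → $7,330.44
Total COGS = $4,521.77 + $7,330.44 = $11,852.21
Ending inventory (cost pool remaining) = $1,294.79

Ending inventory = $1,294.79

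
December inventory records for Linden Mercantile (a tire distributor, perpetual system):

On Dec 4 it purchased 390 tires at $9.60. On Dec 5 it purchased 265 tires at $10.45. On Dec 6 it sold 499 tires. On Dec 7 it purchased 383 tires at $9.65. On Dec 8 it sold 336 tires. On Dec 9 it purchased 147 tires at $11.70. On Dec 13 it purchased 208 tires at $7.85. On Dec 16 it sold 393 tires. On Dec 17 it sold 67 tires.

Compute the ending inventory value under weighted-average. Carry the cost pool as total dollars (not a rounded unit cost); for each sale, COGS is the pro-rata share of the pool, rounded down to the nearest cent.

After Dec 4: 390 on hand, pool $3,744.00 (≈ $9.6000 each)
After Dec 5: 655 on hand, pool $6,513.25 (≈ $9.9439 each)
Dec 6, sell 499: 499/655 × $6,513.25 → $4,962.00
After Dec 7: 539 on hand, pool $5,247.20 (≈ $9.7351 each)
Dec 8, sell 336: 336/539 × $5,247.20 → $3,270.98
After Dec 9: 350 on hand, pool $3,696.12 (≈ $10.5603 each)
After Dec 13: 558 on hand, pool $5,328.92 (≈ $9.5500 each)
Dec 16, sell 393: 393/558 × $5,328.92 → $3,753.16
Dec 17, sell 67: 67/165 × $1,575.76 → $639.85
Total COGS = $4,962.00 + $3,270.98 + $3,753.16 + $639.85 = $12,625.99
Ending inventory (cost pool remaining) = $935.91

Ending inventory = $935.91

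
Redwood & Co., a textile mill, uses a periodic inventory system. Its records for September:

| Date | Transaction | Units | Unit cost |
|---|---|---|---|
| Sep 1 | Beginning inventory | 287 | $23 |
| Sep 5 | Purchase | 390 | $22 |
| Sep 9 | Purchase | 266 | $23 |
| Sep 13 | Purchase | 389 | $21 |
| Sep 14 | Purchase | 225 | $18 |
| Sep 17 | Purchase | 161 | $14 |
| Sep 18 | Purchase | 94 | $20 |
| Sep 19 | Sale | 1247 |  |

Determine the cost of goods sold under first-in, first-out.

Sep 19, 1247 sold [FIFO — oldest first]: 287 @ $23 + 390 @ $22 + 266 @ $23 + 304 @ $21 = $27,683
Ending inventory: 85 @ $21 + 225 @ $18 + 161 @ $14 + 94 @ $20 = $9,969

COGS = $27,683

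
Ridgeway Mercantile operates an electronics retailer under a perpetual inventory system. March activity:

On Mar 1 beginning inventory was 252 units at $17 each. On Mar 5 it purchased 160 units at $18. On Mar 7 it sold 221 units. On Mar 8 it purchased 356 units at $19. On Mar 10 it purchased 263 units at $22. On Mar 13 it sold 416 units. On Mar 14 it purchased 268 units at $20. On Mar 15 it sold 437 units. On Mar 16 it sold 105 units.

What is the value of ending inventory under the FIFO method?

Ending inventory = $2,400

Mar 7, 221 sold [FIFO — oldest first]: 221 @ $17 = $3,757
Mar 13, 416 sold [FIFO — oldest first]: 31 @ $17 + 160 @ $18 + 225 @ $19 = $7,682
Mar 15, 437 sold [FIFO — oldest first]: 131 @ $19 + 263 @ $22 + 43 @ $20 = $9,135
Mar 16, 105 sold [FIFO — oldest first]: 105 @ $20 = $2,100
Total COGS = $3,757 + $7,682 + $9,135 + $2,100 = $22,674
Ending inventory: 120 @ $20 = $2,400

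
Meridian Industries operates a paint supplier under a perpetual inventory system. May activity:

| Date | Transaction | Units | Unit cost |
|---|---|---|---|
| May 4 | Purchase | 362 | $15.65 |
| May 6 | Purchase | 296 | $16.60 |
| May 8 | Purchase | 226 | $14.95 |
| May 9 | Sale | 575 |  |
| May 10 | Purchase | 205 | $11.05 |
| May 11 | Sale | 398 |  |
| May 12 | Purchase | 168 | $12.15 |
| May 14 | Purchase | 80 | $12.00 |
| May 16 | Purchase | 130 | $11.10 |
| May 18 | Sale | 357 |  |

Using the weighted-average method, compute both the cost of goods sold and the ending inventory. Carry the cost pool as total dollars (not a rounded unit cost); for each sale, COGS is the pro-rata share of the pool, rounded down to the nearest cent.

After May 4: 362 on hand, pool $5,665.30 (≈ $15.6500 each)
After May 6: 658 on hand, pool $10,578.90 (≈ $16.0774 each)
After May 8: 884 on hand, pool $13,957.60 (≈ $15.7891 each)
May 9, sell 575: 575/884 × $13,957.60 → $9,078.75
After May 10: 514 on hand, pool $7,144.10 (≈ $13.8990 each)
May 11, sell 398: 398/514 × $7,144.10 → $5,531.81
After May 12: 284 on hand, pool $3,653.49 (≈ $12.8644 each)
After May 14: 364 on hand, pool $4,613.49 (≈ $12.6744 each)
After May 16: 494 on hand, pool $6,056.49 (≈ $12.2601 each)
May 18, sell 357: 357/494 × $6,056.49 → $4,376.85
Total COGS = $9,078.75 + $5,531.81 + $4,376.85 = $18,987.41
Ending inventory (cost pool remaining) = $1,679.64

COGS = $18,987.41; ending inventory = $1,679.64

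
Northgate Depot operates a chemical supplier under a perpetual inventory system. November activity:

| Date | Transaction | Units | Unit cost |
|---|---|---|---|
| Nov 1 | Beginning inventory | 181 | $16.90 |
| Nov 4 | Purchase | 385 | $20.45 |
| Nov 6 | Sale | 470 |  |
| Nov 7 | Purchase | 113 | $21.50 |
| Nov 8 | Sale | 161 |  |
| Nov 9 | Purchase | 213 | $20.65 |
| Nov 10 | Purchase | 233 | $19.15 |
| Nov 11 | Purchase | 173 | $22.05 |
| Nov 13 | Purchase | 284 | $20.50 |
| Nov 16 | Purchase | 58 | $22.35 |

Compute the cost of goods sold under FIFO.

Nov 6, 470 sold [FIFO — oldest first]: 181 @ $16.90 + 289 @ $20.45 = $8,968.95
Nov 8, 161 sold [FIFO — oldest first]: 96 @ $20.45 + 65 @ $21.50 = $3,360.70
Total COGS = $8,968.95 + $3,360.70 = $12,329.65
Ending inventory: 48 @ $21.50 + 213 @ $20.65 + 233 @ $19.15 + 173 @ $22.05 + 284 @ $20.50 + 58 @ $22.35 = $20,825.35

COGS = $12,329.65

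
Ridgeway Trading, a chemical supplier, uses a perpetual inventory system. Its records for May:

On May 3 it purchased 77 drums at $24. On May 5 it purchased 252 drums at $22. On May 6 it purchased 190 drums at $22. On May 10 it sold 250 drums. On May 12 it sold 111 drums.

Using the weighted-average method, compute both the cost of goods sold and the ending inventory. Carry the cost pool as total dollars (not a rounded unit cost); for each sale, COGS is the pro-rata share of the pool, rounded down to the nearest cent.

COGS = $8,049.11; ending inventory = $3,522.89

After May 3: 77 on hand, pool $1,848.00 (≈ $24.0000 each)
After May 5: 329 on hand, pool $7,392.00 (≈ $22.4681 each)
After May 6: 519 on hand, pool $11,572.00 (≈ $22.2967 each)
May 10, sell 250: 250/519 × $11,572.00 → $5,574.18
May 12, sell 111: 111/269 × $5,997.82 → $2,474.93
Total COGS = $5,574.18 + $2,474.93 = $8,049.11
Ending inventory (cost pool remaining) = $3,522.89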